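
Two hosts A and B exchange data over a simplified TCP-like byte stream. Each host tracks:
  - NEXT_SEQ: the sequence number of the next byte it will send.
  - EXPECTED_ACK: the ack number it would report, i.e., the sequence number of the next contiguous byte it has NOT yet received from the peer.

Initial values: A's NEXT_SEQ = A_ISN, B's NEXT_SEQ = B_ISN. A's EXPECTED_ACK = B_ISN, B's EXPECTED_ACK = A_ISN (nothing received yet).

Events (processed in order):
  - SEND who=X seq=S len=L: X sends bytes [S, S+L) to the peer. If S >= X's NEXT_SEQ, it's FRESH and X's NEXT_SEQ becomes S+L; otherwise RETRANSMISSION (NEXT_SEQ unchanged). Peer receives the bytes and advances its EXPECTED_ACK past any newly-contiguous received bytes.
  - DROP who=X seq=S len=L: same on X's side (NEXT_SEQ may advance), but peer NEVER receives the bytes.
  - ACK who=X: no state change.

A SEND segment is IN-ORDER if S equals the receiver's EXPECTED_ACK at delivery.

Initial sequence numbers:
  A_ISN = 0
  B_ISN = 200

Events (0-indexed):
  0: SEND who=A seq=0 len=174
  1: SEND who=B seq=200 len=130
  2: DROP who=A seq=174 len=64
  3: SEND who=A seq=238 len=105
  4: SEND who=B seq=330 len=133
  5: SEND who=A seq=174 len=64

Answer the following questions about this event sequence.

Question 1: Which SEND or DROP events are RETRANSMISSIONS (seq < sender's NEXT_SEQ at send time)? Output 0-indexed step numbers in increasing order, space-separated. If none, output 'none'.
Answer: 5

Derivation:
Step 0: SEND seq=0 -> fresh
Step 1: SEND seq=200 -> fresh
Step 2: DROP seq=174 -> fresh
Step 3: SEND seq=238 -> fresh
Step 4: SEND seq=330 -> fresh
Step 5: SEND seq=174 -> retransmit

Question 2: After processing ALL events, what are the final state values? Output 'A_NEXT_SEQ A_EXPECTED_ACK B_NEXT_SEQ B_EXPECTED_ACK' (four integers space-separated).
After event 0: A_seq=174 A_ack=200 B_seq=200 B_ack=174
After event 1: A_seq=174 A_ack=330 B_seq=330 B_ack=174
After event 2: A_seq=238 A_ack=330 B_seq=330 B_ack=174
After event 3: A_seq=343 A_ack=330 B_seq=330 B_ack=174
After event 4: A_seq=343 A_ack=463 B_seq=463 B_ack=174
After event 5: A_seq=343 A_ack=463 B_seq=463 B_ack=343

Answer: 343 463 463 343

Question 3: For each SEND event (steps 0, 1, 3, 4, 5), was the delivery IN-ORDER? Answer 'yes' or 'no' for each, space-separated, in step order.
Answer: yes yes no yes yes

Derivation:
Step 0: SEND seq=0 -> in-order
Step 1: SEND seq=200 -> in-order
Step 3: SEND seq=238 -> out-of-order
Step 4: SEND seq=330 -> in-order
Step 5: SEND seq=174 -> in-order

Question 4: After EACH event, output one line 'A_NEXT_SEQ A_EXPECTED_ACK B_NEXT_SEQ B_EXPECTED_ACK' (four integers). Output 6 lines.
174 200 200 174
174 330 330 174
238 330 330 174
343 330 330 174
343 463 463 174
343 463 463 343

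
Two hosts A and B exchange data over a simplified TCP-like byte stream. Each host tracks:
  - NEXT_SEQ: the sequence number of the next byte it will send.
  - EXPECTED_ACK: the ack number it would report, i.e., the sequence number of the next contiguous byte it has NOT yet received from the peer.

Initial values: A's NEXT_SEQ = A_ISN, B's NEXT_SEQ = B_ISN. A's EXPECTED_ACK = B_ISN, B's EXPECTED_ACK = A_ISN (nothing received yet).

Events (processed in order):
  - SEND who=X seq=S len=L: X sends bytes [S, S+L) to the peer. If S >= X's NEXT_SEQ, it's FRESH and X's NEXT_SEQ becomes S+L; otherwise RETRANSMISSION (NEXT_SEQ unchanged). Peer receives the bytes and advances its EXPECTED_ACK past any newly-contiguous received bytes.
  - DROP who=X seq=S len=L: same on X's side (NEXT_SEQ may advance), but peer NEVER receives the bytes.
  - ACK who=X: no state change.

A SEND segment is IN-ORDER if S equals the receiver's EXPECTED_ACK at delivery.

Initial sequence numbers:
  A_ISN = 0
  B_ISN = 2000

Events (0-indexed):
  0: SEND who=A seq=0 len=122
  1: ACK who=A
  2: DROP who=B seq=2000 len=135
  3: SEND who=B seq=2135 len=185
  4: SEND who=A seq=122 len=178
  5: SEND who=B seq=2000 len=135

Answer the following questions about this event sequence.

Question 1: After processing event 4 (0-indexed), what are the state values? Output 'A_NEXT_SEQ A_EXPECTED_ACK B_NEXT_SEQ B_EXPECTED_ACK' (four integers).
After event 0: A_seq=122 A_ack=2000 B_seq=2000 B_ack=122
After event 1: A_seq=122 A_ack=2000 B_seq=2000 B_ack=122
After event 2: A_seq=122 A_ack=2000 B_seq=2135 B_ack=122
After event 3: A_seq=122 A_ack=2000 B_seq=2320 B_ack=122
After event 4: A_seq=300 A_ack=2000 B_seq=2320 B_ack=300

300 2000 2320 300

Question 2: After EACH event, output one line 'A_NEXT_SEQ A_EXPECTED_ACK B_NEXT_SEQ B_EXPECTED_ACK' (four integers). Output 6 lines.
122 2000 2000 122
122 2000 2000 122
122 2000 2135 122
122 2000 2320 122
300 2000 2320 300
300 2320 2320 300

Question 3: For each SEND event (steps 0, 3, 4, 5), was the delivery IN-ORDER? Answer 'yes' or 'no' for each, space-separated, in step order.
Answer: yes no yes yes

Derivation:
Step 0: SEND seq=0 -> in-order
Step 3: SEND seq=2135 -> out-of-order
Step 4: SEND seq=122 -> in-order
Step 5: SEND seq=2000 -> in-order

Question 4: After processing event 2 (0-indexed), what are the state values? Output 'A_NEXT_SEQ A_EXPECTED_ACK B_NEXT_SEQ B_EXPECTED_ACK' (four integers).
After event 0: A_seq=122 A_ack=2000 B_seq=2000 B_ack=122
After event 1: A_seq=122 A_ack=2000 B_seq=2000 B_ack=122
After event 2: A_seq=122 A_ack=2000 B_seq=2135 B_ack=122

122 2000 2135 122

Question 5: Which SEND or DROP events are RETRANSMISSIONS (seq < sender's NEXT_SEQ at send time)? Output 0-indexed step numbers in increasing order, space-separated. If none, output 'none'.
Answer: 5

Derivation:
Step 0: SEND seq=0 -> fresh
Step 2: DROP seq=2000 -> fresh
Step 3: SEND seq=2135 -> fresh
Step 4: SEND seq=122 -> fresh
Step 5: SEND seq=2000 -> retransmit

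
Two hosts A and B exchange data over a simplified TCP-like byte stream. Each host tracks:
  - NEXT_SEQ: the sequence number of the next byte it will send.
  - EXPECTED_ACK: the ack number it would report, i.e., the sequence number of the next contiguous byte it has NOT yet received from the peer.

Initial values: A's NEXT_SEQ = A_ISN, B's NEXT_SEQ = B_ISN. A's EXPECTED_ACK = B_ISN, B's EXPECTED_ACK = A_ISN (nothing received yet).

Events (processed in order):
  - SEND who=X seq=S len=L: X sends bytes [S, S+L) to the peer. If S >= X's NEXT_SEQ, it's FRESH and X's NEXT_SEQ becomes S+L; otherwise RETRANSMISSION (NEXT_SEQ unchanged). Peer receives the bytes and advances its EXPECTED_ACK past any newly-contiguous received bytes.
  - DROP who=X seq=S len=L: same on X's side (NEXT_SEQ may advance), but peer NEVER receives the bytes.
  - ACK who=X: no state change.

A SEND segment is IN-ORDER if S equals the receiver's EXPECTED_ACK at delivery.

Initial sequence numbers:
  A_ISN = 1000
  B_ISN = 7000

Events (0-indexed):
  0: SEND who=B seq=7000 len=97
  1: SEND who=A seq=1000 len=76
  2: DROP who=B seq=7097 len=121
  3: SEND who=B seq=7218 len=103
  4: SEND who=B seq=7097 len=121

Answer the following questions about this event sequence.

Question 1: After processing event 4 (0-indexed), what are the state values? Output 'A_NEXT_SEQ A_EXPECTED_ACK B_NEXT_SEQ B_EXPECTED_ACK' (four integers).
After event 0: A_seq=1000 A_ack=7097 B_seq=7097 B_ack=1000
After event 1: A_seq=1076 A_ack=7097 B_seq=7097 B_ack=1076
After event 2: A_seq=1076 A_ack=7097 B_seq=7218 B_ack=1076
After event 3: A_seq=1076 A_ack=7097 B_seq=7321 B_ack=1076
After event 4: A_seq=1076 A_ack=7321 B_seq=7321 B_ack=1076

1076 7321 7321 1076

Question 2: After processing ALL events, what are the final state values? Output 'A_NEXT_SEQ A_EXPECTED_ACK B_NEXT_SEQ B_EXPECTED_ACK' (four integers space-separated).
After event 0: A_seq=1000 A_ack=7097 B_seq=7097 B_ack=1000
After event 1: A_seq=1076 A_ack=7097 B_seq=7097 B_ack=1076
After event 2: A_seq=1076 A_ack=7097 B_seq=7218 B_ack=1076
After event 3: A_seq=1076 A_ack=7097 B_seq=7321 B_ack=1076
After event 4: A_seq=1076 A_ack=7321 B_seq=7321 B_ack=1076

Answer: 1076 7321 7321 1076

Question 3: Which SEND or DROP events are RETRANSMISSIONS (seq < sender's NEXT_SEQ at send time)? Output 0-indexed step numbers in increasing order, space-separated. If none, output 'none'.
Step 0: SEND seq=7000 -> fresh
Step 1: SEND seq=1000 -> fresh
Step 2: DROP seq=7097 -> fresh
Step 3: SEND seq=7218 -> fresh
Step 4: SEND seq=7097 -> retransmit

Answer: 4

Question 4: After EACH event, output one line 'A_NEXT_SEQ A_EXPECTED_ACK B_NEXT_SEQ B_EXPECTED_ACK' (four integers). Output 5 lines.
1000 7097 7097 1000
1076 7097 7097 1076
1076 7097 7218 1076
1076 7097 7321 1076
1076 7321 7321 1076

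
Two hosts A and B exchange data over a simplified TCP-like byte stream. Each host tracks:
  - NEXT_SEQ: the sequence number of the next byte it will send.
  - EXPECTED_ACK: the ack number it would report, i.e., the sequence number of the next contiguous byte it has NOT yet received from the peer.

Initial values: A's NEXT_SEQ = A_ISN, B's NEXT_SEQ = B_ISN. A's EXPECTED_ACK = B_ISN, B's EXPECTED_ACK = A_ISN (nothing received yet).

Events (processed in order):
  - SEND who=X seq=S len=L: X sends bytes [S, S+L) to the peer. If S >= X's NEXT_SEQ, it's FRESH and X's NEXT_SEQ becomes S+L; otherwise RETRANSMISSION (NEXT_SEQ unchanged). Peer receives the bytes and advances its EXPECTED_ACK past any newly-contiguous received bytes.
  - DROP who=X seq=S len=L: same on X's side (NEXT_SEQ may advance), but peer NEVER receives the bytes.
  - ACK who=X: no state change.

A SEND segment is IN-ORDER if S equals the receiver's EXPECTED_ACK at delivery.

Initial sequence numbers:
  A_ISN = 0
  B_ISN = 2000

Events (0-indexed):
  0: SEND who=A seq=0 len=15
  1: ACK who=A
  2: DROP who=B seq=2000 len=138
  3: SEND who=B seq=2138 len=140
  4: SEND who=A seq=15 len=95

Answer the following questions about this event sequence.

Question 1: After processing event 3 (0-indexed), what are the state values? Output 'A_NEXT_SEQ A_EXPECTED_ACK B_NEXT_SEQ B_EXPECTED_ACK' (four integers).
After event 0: A_seq=15 A_ack=2000 B_seq=2000 B_ack=15
After event 1: A_seq=15 A_ack=2000 B_seq=2000 B_ack=15
After event 2: A_seq=15 A_ack=2000 B_seq=2138 B_ack=15
After event 3: A_seq=15 A_ack=2000 B_seq=2278 B_ack=15

15 2000 2278 15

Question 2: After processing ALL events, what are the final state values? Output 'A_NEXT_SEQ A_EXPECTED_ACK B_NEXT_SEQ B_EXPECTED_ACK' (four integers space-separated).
Answer: 110 2000 2278 110

Derivation:
After event 0: A_seq=15 A_ack=2000 B_seq=2000 B_ack=15
After event 1: A_seq=15 A_ack=2000 B_seq=2000 B_ack=15
After event 2: A_seq=15 A_ack=2000 B_seq=2138 B_ack=15
After event 3: A_seq=15 A_ack=2000 B_seq=2278 B_ack=15
After event 4: A_seq=110 A_ack=2000 B_seq=2278 B_ack=110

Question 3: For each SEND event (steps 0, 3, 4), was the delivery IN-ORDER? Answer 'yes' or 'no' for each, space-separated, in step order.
Answer: yes no yes

Derivation:
Step 0: SEND seq=0 -> in-order
Step 3: SEND seq=2138 -> out-of-order
Step 4: SEND seq=15 -> in-order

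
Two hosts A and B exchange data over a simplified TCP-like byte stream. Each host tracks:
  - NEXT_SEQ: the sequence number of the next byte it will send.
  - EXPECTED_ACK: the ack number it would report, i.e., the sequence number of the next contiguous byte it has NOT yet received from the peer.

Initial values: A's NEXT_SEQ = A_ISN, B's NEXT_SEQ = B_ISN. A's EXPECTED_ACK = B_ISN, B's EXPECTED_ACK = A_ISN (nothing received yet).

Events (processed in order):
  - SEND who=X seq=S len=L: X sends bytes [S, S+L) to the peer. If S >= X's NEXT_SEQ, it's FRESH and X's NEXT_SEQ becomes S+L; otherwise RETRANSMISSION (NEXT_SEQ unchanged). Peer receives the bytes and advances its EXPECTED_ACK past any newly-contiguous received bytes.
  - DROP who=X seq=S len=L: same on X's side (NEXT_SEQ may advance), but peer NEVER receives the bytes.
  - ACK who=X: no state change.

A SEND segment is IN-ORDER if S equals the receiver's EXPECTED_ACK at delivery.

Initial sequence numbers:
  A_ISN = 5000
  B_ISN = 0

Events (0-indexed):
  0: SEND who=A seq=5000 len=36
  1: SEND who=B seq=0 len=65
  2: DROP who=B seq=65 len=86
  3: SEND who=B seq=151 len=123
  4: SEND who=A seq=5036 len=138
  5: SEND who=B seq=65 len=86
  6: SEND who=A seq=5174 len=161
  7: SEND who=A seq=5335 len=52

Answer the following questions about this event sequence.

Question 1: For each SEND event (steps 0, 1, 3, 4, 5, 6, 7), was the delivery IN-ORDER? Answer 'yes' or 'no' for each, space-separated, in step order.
Answer: yes yes no yes yes yes yes

Derivation:
Step 0: SEND seq=5000 -> in-order
Step 1: SEND seq=0 -> in-order
Step 3: SEND seq=151 -> out-of-order
Step 4: SEND seq=5036 -> in-order
Step 5: SEND seq=65 -> in-order
Step 6: SEND seq=5174 -> in-order
Step 7: SEND seq=5335 -> in-order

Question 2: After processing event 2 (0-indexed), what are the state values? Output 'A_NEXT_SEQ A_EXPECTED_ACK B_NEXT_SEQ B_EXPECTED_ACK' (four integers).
After event 0: A_seq=5036 A_ack=0 B_seq=0 B_ack=5036
After event 1: A_seq=5036 A_ack=65 B_seq=65 B_ack=5036
After event 2: A_seq=5036 A_ack=65 B_seq=151 B_ack=5036

5036 65 151 5036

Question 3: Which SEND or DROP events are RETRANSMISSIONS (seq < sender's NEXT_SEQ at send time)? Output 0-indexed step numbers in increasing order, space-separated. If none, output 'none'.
Step 0: SEND seq=5000 -> fresh
Step 1: SEND seq=0 -> fresh
Step 2: DROP seq=65 -> fresh
Step 3: SEND seq=151 -> fresh
Step 4: SEND seq=5036 -> fresh
Step 5: SEND seq=65 -> retransmit
Step 6: SEND seq=5174 -> fresh
Step 7: SEND seq=5335 -> fresh

Answer: 5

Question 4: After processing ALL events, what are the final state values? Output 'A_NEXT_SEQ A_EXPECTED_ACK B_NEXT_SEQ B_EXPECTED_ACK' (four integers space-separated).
After event 0: A_seq=5036 A_ack=0 B_seq=0 B_ack=5036
After event 1: A_seq=5036 A_ack=65 B_seq=65 B_ack=5036
After event 2: A_seq=5036 A_ack=65 B_seq=151 B_ack=5036
After event 3: A_seq=5036 A_ack=65 B_seq=274 B_ack=5036
After event 4: A_seq=5174 A_ack=65 B_seq=274 B_ack=5174
After event 5: A_seq=5174 A_ack=274 B_seq=274 B_ack=5174
After event 6: A_seq=5335 A_ack=274 B_seq=274 B_ack=5335
After event 7: A_seq=5387 A_ack=274 B_seq=274 B_ack=5387

Answer: 5387 274 274 5387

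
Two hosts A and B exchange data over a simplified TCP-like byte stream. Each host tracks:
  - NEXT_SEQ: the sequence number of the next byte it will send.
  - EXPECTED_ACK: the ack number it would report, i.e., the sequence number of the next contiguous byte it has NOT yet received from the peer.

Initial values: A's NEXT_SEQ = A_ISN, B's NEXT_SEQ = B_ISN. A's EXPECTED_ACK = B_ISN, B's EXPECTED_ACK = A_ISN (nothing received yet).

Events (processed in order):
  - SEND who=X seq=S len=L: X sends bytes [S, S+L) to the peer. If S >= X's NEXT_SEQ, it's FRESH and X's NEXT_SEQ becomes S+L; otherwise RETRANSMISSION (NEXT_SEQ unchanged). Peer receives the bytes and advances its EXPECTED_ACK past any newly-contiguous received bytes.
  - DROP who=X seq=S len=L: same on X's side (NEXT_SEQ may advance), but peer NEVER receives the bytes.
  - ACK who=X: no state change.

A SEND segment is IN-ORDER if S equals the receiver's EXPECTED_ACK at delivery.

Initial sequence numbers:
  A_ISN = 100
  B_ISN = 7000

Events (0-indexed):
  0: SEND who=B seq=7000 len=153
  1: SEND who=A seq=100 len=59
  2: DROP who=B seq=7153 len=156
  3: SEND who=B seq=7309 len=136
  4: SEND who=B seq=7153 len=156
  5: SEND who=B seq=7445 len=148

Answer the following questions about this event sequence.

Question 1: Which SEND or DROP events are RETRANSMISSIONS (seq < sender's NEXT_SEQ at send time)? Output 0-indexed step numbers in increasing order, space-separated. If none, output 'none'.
Step 0: SEND seq=7000 -> fresh
Step 1: SEND seq=100 -> fresh
Step 2: DROP seq=7153 -> fresh
Step 3: SEND seq=7309 -> fresh
Step 4: SEND seq=7153 -> retransmit
Step 5: SEND seq=7445 -> fresh

Answer: 4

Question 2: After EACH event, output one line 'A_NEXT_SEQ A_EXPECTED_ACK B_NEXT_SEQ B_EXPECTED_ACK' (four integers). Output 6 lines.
100 7153 7153 100
159 7153 7153 159
159 7153 7309 159
159 7153 7445 159
159 7445 7445 159
159 7593 7593 159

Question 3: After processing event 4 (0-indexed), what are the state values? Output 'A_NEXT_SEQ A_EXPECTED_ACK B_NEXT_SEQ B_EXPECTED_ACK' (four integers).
After event 0: A_seq=100 A_ack=7153 B_seq=7153 B_ack=100
After event 1: A_seq=159 A_ack=7153 B_seq=7153 B_ack=159
After event 2: A_seq=159 A_ack=7153 B_seq=7309 B_ack=159
After event 3: A_seq=159 A_ack=7153 B_seq=7445 B_ack=159
After event 4: A_seq=159 A_ack=7445 B_seq=7445 B_ack=159

159 7445 7445 159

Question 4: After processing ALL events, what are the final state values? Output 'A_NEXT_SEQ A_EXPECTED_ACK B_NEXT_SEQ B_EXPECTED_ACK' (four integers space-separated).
After event 0: A_seq=100 A_ack=7153 B_seq=7153 B_ack=100
After event 1: A_seq=159 A_ack=7153 B_seq=7153 B_ack=159
After event 2: A_seq=159 A_ack=7153 B_seq=7309 B_ack=159
After event 3: A_seq=159 A_ack=7153 B_seq=7445 B_ack=159
After event 4: A_seq=159 A_ack=7445 B_seq=7445 B_ack=159
After event 5: A_seq=159 A_ack=7593 B_seq=7593 B_ack=159

Answer: 159 7593 7593 159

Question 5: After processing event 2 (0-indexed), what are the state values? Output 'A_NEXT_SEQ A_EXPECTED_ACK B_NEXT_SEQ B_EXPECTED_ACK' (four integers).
After event 0: A_seq=100 A_ack=7153 B_seq=7153 B_ack=100
After event 1: A_seq=159 A_ack=7153 B_seq=7153 B_ack=159
After event 2: A_seq=159 A_ack=7153 B_seq=7309 B_ack=159

159 7153 7309 159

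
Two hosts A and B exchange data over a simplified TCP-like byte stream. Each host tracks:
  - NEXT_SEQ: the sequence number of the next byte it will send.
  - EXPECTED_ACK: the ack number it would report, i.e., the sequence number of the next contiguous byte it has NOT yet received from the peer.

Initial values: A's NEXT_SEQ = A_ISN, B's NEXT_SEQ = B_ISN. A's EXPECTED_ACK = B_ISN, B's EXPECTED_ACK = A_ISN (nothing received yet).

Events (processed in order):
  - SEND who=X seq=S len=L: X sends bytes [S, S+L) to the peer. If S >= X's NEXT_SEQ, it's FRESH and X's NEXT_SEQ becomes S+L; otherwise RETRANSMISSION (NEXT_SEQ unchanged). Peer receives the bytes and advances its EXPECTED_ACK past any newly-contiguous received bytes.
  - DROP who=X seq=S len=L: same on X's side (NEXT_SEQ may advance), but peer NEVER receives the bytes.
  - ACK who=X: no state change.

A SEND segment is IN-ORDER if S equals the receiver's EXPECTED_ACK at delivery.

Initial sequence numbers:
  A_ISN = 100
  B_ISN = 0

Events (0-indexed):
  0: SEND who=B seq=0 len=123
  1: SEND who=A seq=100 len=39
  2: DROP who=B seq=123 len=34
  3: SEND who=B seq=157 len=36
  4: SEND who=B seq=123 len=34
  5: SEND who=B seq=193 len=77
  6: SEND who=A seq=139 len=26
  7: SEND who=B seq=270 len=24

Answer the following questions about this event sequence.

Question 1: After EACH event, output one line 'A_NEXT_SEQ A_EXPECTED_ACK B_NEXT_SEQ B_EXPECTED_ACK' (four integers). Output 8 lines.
100 123 123 100
139 123 123 139
139 123 157 139
139 123 193 139
139 193 193 139
139 270 270 139
165 270 270 165
165 294 294 165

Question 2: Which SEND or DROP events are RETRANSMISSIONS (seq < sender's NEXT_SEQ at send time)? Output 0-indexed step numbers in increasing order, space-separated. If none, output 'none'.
Answer: 4

Derivation:
Step 0: SEND seq=0 -> fresh
Step 1: SEND seq=100 -> fresh
Step 2: DROP seq=123 -> fresh
Step 3: SEND seq=157 -> fresh
Step 4: SEND seq=123 -> retransmit
Step 5: SEND seq=193 -> fresh
Step 6: SEND seq=139 -> fresh
Step 7: SEND seq=270 -> fresh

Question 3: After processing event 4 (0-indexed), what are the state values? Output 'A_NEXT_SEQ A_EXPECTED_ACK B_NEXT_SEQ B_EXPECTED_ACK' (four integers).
After event 0: A_seq=100 A_ack=123 B_seq=123 B_ack=100
After event 1: A_seq=139 A_ack=123 B_seq=123 B_ack=139
After event 2: A_seq=139 A_ack=123 B_seq=157 B_ack=139
After event 3: A_seq=139 A_ack=123 B_seq=193 B_ack=139
After event 4: A_seq=139 A_ack=193 B_seq=193 B_ack=139

139 193 193 139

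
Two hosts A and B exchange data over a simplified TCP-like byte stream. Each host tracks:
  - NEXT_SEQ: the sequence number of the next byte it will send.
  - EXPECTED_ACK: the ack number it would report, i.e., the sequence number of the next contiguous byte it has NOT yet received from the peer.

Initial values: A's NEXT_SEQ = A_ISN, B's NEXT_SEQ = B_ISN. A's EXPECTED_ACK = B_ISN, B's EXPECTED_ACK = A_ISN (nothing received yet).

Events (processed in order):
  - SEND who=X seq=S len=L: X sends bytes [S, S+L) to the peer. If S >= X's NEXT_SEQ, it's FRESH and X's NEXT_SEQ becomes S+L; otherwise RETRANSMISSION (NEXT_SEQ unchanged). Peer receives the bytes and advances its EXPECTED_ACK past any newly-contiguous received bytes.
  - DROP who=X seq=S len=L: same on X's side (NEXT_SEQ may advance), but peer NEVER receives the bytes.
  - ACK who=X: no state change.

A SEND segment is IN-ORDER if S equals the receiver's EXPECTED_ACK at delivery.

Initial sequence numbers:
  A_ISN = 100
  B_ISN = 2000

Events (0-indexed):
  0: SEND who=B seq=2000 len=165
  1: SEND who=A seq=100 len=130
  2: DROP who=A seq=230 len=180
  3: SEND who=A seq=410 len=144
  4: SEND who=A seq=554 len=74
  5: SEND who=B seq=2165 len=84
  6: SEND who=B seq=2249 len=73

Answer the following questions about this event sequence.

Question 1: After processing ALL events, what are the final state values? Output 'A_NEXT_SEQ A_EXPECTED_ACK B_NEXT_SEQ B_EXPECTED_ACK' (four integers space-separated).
Answer: 628 2322 2322 230

Derivation:
After event 0: A_seq=100 A_ack=2165 B_seq=2165 B_ack=100
After event 1: A_seq=230 A_ack=2165 B_seq=2165 B_ack=230
After event 2: A_seq=410 A_ack=2165 B_seq=2165 B_ack=230
After event 3: A_seq=554 A_ack=2165 B_seq=2165 B_ack=230
After event 4: A_seq=628 A_ack=2165 B_seq=2165 B_ack=230
After event 5: A_seq=628 A_ack=2249 B_seq=2249 B_ack=230
After event 6: A_seq=628 A_ack=2322 B_seq=2322 B_ack=230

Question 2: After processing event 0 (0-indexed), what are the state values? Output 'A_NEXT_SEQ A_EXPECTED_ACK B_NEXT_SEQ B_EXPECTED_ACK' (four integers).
After event 0: A_seq=100 A_ack=2165 B_seq=2165 B_ack=100

100 2165 2165 100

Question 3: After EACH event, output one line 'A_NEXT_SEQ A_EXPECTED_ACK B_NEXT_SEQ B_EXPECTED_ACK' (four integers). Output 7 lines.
100 2165 2165 100
230 2165 2165 230
410 2165 2165 230
554 2165 2165 230
628 2165 2165 230
628 2249 2249 230
628 2322 2322 230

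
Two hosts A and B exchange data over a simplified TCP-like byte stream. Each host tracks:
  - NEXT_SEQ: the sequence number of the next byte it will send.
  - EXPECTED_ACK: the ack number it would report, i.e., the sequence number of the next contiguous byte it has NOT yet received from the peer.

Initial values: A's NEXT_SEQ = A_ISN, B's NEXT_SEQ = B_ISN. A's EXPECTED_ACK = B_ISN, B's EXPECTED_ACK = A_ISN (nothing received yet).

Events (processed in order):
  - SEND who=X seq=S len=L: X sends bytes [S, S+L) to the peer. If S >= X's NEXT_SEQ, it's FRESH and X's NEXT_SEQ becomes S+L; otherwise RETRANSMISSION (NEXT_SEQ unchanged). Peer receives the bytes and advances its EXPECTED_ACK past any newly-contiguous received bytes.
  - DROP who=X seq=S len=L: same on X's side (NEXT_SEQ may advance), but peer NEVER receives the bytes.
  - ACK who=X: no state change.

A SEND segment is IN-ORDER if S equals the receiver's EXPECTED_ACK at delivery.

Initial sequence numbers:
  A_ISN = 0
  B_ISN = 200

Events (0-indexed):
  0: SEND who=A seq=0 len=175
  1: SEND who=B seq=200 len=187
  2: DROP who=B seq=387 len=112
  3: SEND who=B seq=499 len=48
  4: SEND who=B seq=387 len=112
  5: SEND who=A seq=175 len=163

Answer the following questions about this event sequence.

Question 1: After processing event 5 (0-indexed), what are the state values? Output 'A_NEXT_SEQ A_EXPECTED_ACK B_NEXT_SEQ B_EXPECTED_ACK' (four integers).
After event 0: A_seq=175 A_ack=200 B_seq=200 B_ack=175
After event 1: A_seq=175 A_ack=387 B_seq=387 B_ack=175
After event 2: A_seq=175 A_ack=387 B_seq=499 B_ack=175
After event 3: A_seq=175 A_ack=387 B_seq=547 B_ack=175
After event 4: A_seq=175 A_ack=547 B_seq=547 B_ack=175
After event 5: A_seq=338 A_ack=547 B_seq=547 B_ack=338

338 547 547 338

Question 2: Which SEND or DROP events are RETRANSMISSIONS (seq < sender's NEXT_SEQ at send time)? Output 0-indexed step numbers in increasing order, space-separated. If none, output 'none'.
Answer: 4

Derivation:
Step 0: SEND seq=0 -> fresh
Step 1: SEND seq=200 -> fresh
Step 2: DROP seq=387 -> fresh
Step 3: SEND seq=499 -> fresh
Step 4: SEND seq=387 -> retransmit
Step 5: SEND seq=175 -> fresh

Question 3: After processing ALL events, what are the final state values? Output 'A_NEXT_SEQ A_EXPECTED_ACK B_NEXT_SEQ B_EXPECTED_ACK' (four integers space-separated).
Answer: 338 547 547 338

Derivation:
After event 0: A_seq=175 A_ack=200 B_seq=200 B_ack=175
After event 1: A_seq=175 A_ack=387 B_seq=387 B_ack=175
After event 2: A_seq=175 A_ack=387 B_seq=499 B_ack=175
After event 3: A_seq=175 A_ack=387 B_seq=547 B_ack=175
After event 4: A_seq=175 A_ack=547 B_seq=547 B_ack=175
After event 5: A_seq=338 A_ack=547 B_seq=547 B_ack=338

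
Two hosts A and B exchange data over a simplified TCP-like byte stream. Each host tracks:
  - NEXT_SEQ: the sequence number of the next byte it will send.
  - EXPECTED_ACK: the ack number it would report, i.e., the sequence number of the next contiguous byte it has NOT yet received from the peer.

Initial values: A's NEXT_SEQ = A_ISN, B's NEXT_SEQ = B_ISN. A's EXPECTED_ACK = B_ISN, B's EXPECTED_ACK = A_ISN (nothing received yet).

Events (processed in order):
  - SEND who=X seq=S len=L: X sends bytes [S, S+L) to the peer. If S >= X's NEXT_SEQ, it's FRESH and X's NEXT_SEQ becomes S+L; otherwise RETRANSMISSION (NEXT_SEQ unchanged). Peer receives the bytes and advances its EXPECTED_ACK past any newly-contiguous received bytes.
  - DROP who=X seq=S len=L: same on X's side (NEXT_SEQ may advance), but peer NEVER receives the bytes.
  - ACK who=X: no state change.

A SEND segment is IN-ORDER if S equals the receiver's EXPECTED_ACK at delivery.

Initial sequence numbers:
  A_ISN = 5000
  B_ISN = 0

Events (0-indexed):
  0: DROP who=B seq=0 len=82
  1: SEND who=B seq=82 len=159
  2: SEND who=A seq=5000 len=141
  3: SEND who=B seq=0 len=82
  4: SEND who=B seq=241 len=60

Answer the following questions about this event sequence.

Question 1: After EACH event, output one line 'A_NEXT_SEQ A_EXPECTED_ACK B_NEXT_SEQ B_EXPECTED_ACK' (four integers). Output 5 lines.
5000 0 82 5000
5000 0 241 5000
5141 0 241 5141
5141 241 241 5141
5141 301 301 5141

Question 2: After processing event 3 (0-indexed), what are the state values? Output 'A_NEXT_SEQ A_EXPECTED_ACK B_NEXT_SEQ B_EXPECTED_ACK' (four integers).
After event 0: A_seq=5000 A_ack=0 B_seq=82 B_ack=5000
After event 1: A_seq=5000 A_ack=0 B_seq=241 B_ack=5000
After event 2: A_seq=5141 A_ack=0 B_seq=241 B_ack=5141
After event 3: A_seq=5141 A_ack=241 B_seq=241 B_ack=5141

5141 241 241 5141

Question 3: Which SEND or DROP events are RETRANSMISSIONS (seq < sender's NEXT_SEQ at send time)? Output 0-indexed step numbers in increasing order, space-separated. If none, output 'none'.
Answer: 3

Derivation:
Step 0: DROP seq=0 -> fresh
Step 1: SEND seq=82 -> fresh
Step 2: SEND seq=5000 -> fresh
Step 3: SEND seq=0 -> retransmit
Step 4: SEND seq=241 -> fresh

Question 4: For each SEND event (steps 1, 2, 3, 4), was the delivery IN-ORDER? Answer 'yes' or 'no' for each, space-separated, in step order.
Step 1: SEND seq=82 -> out-of-order
Step 2: SEND seq=5000 -> in-order
Step 3: SEND seq=0 -> in-order
Step 4: SEND seq=241 -> in-order

Answer: no yes yes yes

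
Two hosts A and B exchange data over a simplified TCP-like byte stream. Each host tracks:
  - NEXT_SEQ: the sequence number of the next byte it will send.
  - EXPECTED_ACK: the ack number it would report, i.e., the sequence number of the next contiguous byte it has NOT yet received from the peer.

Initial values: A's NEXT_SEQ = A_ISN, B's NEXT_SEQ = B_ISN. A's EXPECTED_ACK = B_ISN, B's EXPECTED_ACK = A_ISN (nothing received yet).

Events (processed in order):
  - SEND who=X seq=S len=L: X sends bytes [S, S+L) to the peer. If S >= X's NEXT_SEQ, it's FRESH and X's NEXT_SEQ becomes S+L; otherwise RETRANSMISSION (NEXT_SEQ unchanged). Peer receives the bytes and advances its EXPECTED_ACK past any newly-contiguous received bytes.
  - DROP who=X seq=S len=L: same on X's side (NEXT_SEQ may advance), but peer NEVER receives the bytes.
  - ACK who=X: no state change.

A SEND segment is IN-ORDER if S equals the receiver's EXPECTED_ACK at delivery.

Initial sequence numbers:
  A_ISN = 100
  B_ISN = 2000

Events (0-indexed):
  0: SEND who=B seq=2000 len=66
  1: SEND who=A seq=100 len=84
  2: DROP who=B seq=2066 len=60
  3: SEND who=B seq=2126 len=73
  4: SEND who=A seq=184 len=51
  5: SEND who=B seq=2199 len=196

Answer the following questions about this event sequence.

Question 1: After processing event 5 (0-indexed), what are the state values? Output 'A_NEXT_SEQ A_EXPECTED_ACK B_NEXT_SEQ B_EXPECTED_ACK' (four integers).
After event 0: A_seq=100 A_ack=2066 B_seq=2066 B_ack=100
After event 1: A_seq=184 A_ack=2066 B_seq=2066 B_ack=184
After event 2: A_seq=184 A_ack=2066 B_seq=2126 B_ack=184
After event 3: A_seq=184 A_ack=2066 B_seq=2199 B_ack=184
After event 4: A_seq=235 A_ack=2066 B_seq=2199 B_ack=235
After event 5: A_seq=235 A_ack=2066 B_seq=2395 B_ack=235

235 2066 2395 235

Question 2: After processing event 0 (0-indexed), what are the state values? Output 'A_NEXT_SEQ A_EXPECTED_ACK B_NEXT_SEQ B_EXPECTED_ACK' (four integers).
After event 0: A_seq=100 A_ack=2066 B_seq=2066 B_ack=100

100 2066 2066 100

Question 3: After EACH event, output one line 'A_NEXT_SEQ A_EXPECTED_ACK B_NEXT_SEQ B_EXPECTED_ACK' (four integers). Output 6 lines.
100 2066 2066 100
184 2066 2066 184
184 2066 2126 184
184 2066 2199 184
235 2066 2199 235
235 2066 2395 235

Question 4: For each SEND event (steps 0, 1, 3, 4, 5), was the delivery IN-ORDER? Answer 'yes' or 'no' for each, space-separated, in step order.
Answer: yes yes no yes no

Derivation:
Step 0: SEND seq=2000 -> in-order
Step 1: SEND seq=100 -> in-order
Step 3: SEND seq=2126 -> out-of-order
Step 4: SEND seq=184 -> in-order
Step 5: SEND seq=2199 -> out-of-order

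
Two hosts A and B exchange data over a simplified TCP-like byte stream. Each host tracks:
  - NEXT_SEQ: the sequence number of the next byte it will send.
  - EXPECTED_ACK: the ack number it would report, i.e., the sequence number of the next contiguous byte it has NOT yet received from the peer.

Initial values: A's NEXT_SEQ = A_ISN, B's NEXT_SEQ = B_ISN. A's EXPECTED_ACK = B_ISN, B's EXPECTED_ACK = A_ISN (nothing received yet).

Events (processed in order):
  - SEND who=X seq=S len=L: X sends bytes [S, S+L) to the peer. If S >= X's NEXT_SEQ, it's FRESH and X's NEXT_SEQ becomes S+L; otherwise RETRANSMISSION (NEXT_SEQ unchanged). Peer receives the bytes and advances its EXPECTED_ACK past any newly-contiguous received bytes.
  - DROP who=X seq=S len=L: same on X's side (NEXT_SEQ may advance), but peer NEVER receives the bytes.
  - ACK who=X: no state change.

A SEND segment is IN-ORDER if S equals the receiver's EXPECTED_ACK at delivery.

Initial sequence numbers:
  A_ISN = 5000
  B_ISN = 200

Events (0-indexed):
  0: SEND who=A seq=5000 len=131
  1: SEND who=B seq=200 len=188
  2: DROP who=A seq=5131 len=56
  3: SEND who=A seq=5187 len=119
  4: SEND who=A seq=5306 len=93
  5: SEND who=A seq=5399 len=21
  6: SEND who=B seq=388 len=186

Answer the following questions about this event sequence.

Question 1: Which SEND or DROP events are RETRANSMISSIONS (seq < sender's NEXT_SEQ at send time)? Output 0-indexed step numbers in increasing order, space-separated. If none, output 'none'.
Step 0: SEND seq=5000 -> fresh
Step 1: SEND seq=200 -> fresh
Step 2: DROP seq=5131 -> fresh
Step 3: SEND seq=5187 -> fresh
Step 4: SEND seq=5306 -> fresh
Step 5: SEND seq=5399 -> fresh
Step 6: SEND seq=388 -> fresh

Answer: none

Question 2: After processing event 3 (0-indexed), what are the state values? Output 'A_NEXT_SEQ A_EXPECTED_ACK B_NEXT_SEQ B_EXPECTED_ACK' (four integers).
After event 0: A_seq=5131 A_ack=200 B_seq=200 B_ack=5131
After event 1: A_seq=5131 A_ack=388 B_seq=388 B_ack=5131
After event 2: A_seq=5187 A_ack=388 B_seq=388 B_ack=5131
After event 3: A_seq=5306 A_ack=388 B_seq=388 B_ack=5131

5306 388 388 5131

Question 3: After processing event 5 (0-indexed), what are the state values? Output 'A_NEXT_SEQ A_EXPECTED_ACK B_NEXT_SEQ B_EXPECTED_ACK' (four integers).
After event 0: A_seq=5131 A_ack=200 B_seq=200 B_ack=5131
After event 1: A_seq=5131 A_ack=388 B_seq=388 B_ack=5131
After event 2: A_seq=5187 A_ack=388 B_seq=388 B_ack=5131
After event 3: A_seq=5306 A_ack=388 B_seq=388 B_ack=5131
After event 4: A_seq=5399 A_ack=388 B_seq=388 B_ack=5131
After event 5: A_seq=5420 A_ack=388 B_seq=388 B_ack=5131

5420 388 388 5131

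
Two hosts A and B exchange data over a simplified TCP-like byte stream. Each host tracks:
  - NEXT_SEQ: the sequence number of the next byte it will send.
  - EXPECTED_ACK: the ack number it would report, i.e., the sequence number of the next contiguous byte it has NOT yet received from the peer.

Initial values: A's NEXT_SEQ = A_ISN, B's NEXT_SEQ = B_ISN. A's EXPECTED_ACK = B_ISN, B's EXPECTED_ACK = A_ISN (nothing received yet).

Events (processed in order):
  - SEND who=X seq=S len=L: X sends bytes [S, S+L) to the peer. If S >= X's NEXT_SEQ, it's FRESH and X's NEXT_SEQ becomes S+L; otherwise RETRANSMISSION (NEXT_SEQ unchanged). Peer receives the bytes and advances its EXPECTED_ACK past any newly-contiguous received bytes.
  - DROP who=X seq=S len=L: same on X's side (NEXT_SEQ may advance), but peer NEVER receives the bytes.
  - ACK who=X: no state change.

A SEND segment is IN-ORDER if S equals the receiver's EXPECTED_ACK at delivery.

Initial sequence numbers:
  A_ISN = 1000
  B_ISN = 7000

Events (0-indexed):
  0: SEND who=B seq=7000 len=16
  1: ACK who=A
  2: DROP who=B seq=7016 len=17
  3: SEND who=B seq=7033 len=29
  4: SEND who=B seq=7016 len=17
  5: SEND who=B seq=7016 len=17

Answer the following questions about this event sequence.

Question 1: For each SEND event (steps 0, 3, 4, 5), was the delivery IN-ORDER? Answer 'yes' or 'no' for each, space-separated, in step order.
Step 0: SEND seq=7000 -> in-order
Step 3: SEND seq=7033 -> out-of-order
Step 4: SEND seq=7016 -> in-order
Step 5: SEND seq=7016 -> out-of-order

Answer: yes no yes no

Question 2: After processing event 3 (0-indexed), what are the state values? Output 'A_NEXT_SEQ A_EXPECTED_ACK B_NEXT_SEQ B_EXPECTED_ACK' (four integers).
After event 0: A_seq=1000 A_ack=7016 B_seq=7016 B_ack=1000
After event 1: A_seq=1000 A_ack=7016 B_seq=7016 B_ack=1000
After event 2: A_seq=1000 A_ack=7016 B_seq=7033 B_ack=1000
After event 3: A_seq=1000 A_ack=7016 B_seq=7062 B_ack=1000

1000 7016 7062 1000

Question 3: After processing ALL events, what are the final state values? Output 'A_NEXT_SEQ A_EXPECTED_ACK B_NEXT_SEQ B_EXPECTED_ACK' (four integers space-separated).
Answer: 1000 7062 7062 1000

Derivation:
After event 0: A_seq=1000 A_ack=7016 B_seq=7016 B_ack=1000
After event 1: A_seq=1000 A_ack=7016 B_seq=7016 B_ack=1000
After event 2: A_seq=1000 A_ack=7016 B_seq=7033 B_ack=1000
After event 3: A_seq=1000 A_ack=7016 B_seq=7062 B_ack=1000
After event 4: A_seq=1000 A_ack=7062 B_seq=7062 B_ack=1000
After event 5: A_seq=1000 A_ack=7062 B_seq=7062 B_ack=1000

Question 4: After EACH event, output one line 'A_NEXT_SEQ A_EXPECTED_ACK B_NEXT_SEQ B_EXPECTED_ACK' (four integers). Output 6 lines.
1000 7016 7016 1000
1000 7016 7016 1000
1000 7016 7033 1000
1000 7016 7062 1000
1000 7062 7062 1000
1000 7062 7062 1000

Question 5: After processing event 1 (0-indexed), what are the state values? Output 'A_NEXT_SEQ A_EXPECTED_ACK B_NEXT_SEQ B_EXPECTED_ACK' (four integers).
After event 0: A_seq=1000 A_ack=7016 B_seq=7016 B_ack=1000
After event 1: A_seq=1000 A_ack=7016 B_seq=7016 B_ack=1000

1000 7016 7016 1000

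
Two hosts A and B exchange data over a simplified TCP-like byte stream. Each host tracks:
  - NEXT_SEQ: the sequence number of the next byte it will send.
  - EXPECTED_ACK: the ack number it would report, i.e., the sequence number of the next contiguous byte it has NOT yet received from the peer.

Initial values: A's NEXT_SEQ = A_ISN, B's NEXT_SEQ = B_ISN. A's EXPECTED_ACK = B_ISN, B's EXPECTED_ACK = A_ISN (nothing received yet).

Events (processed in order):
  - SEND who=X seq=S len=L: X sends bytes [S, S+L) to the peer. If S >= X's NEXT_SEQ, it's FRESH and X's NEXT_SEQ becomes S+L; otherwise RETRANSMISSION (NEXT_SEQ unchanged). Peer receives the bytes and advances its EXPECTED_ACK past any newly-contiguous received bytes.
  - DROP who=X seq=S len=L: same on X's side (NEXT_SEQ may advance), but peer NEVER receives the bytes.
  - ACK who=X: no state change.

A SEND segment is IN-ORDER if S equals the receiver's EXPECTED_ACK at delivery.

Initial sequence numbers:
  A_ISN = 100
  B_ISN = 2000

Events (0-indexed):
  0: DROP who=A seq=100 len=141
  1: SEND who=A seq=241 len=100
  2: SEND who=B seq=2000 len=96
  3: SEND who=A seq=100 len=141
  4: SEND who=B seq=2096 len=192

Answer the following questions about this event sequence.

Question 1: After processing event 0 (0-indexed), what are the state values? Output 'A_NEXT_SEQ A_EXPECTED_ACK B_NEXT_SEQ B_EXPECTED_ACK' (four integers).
After event 0: A_seq=241 A_ack=2000 B_seq=2000 B_ack=100

241 2000 2000 100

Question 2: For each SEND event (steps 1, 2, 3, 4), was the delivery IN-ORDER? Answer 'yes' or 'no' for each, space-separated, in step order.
Step 1: SEND seq=241 -> out-of-order
Step 2: SEND seq=2000 -> in-order
Step 3: SEND seq=100 -> in-order
Step 4: SEND seq=2096 -> in-order

Answer: no yes yes yes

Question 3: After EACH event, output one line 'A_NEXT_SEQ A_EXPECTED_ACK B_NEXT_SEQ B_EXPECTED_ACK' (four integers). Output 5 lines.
241 2000 2000 100
341 2000 2000 100
341 2096 2096 100
341 2096 2096 341
341 2288 2288 341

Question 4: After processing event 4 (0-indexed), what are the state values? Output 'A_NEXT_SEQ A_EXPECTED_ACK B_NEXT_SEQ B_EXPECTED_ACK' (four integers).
After event 0: A_seq=241 A_ack=2000 B_seq=2000 B_ack=100
After event 1: A_seq=341 A_ack=2000 B_seq=2000 B_ack=100
After event 2: A_seq=341 A_ack=2096 B_seq=2096 B_ack=100
After event 3: A_seq=341 A_ack=2096 B_seq=2096 B_ack=341
After event 4: A_seq=341 A_ack=2288 B_seq=2288 B_ack=341

341 2288 2288 341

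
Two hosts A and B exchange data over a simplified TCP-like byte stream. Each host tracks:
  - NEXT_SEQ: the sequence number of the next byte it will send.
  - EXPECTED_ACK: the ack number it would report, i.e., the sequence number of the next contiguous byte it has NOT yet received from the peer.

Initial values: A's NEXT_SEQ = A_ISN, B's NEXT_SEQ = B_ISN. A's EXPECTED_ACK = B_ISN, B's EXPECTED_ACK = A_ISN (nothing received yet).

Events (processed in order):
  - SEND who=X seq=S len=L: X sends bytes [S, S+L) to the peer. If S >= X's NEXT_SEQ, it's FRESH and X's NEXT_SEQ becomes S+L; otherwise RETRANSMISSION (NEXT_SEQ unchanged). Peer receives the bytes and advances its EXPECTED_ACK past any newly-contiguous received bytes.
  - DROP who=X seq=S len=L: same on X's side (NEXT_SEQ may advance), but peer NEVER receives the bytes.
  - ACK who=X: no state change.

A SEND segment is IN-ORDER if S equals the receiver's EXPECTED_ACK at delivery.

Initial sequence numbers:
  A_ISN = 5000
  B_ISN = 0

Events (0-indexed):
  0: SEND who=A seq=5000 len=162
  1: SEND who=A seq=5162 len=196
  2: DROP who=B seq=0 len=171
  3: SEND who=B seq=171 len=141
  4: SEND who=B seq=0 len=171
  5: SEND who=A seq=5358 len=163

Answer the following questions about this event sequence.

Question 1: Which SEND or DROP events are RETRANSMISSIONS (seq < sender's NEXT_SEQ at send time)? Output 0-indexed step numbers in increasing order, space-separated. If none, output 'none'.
Step 0: SEND seq=5000 -> fresh
Step 1: SEND seq=5162 -> fresh
Step 2: DROP seq=0 -> fresh
Step 3: SEND seq=171 -> fresh
Step 4: SEND seq=0 -> retransmit
Step 5: SEND seq=5358 -> fresh

Answer: 4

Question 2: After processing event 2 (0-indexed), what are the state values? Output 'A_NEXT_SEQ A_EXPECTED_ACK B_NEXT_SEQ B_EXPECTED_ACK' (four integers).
After event 0: A_seq=5162 A_ack=0 B_seq=0 B_ack=5162
After event 1: A_seq=5358 A_ack=0 B_seq=0 B_ack=5358
After event 2: A_seq=5358 A_ack=0 B_seq=171 B_ack=5358

5358 0 171 5358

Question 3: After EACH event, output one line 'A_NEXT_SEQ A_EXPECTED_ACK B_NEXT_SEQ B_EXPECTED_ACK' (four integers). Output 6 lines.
5162 0 0 5162
5358 0 0 5358
5358 0 171 5358
5358 0 312 5358
5358 312 312 5358
5521 312 312 5521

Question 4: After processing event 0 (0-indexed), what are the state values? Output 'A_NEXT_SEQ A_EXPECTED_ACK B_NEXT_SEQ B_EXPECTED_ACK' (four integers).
After event 0: A_seq=5162 A_ack=0 B_seq=0 B_ack=5162

5162 0 0 5162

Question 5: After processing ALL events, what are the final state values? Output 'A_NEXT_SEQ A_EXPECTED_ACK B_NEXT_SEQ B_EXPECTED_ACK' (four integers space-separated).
Answer: 5521 312 312 5521

Derivation:
After event 0: A_seq=5162 A_ack=0 B_seq=0 B_ack=5162
After event 1: A_seq=5358 A_ack=0 B_seq=0 B_ack=5358
After event 2: A_seq=5358 A_ack=0 B_seq=171 B_ack=5358
After event 3: A_seq=5358 A_ack=0 B_seq=312 B_ack=5358
After event 4: A_seq=5358 A_ack=312 B_seq=312 B_ack=5358
After event 5: A_seq=5521 A_ack=312 B_seq=312 B_ack=5521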